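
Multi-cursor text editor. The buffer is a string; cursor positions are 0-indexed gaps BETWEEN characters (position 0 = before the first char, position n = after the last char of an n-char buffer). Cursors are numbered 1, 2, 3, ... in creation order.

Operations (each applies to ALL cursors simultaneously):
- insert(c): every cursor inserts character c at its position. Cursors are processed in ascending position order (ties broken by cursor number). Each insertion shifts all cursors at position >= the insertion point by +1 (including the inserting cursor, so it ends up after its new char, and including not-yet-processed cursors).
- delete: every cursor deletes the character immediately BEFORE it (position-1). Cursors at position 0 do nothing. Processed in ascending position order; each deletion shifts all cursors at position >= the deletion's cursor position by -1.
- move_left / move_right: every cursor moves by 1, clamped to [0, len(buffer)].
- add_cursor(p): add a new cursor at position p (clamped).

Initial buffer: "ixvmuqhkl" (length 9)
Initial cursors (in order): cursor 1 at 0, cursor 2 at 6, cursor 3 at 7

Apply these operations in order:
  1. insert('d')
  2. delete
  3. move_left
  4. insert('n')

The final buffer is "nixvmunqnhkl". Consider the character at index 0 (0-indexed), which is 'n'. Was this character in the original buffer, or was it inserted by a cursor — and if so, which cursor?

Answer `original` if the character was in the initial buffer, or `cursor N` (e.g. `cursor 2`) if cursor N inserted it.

Answer: cursor 1

Derivation:
After op 1 (insert('d')): buffer="dixvmuqdhdkl" (len 12), cursors c1@1 c2@8 c3@10, authorship 1......2.3..
After op 2 (delete): buffer="ixvmuqhkl" (len 9), cursors c1@0 c2@6 c3@7, authorship .........
After op 3 (move_left): buffer="ixvmuqhkl" (len 9), cursors c1@0 c2@5 c3@6, authorship .........
After op 4 (insert('n')): buffer="nixvmunqnhkl" (len 12), cursors c1@1 c2@7 c3@9, authorship 1.....2.3...
Authorship (.=original, N=cursor N): 1 . . . . . 2 . 3 . . .
Index 0: author = 1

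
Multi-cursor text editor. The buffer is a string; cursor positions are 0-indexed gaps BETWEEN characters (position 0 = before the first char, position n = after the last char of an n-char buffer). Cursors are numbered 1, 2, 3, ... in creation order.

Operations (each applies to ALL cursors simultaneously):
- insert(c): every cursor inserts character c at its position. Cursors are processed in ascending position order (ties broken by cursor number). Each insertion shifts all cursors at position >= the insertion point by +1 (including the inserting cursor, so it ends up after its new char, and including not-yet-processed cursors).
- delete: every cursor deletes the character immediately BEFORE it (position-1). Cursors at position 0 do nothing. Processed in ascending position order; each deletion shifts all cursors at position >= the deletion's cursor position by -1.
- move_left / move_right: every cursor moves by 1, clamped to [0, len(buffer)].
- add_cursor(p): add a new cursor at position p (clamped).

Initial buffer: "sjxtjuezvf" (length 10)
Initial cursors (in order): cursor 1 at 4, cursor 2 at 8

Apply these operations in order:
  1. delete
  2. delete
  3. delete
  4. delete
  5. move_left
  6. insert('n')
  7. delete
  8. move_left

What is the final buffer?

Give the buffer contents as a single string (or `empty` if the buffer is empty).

After op 1 (delete): buffer="sjxjuevf" (len 8), cursors c1@3 c2@6, authorship ........
After op 2 (delete): buffer="sjjuvf" (len 6), cursors c1@2 c2@4, authorship ......
After op 3 (delete): buffer="sjvf" (len 4), cursors c1@1 c2@2, authorship ....
After op 4 (delete): buffer="vf" (len 2), cursors c1@0 c2@0, authorship ..
After op 5 (move_left): buffer="vf" (len 2), cursors c1@0 c2@0, authorship ..
After op 6 (insert('n')): buffer="nnvf" (len 4), cursors c1@2 c2@2, authorship 12..
After op 7 (delete): buffer="vf" (len 2), cursors c1@0 c2@0, authorship ..
After op 8 (move_left): buffer="vf" (len 2), cursors c1@0 c2@0, authorship ..

Answer: vf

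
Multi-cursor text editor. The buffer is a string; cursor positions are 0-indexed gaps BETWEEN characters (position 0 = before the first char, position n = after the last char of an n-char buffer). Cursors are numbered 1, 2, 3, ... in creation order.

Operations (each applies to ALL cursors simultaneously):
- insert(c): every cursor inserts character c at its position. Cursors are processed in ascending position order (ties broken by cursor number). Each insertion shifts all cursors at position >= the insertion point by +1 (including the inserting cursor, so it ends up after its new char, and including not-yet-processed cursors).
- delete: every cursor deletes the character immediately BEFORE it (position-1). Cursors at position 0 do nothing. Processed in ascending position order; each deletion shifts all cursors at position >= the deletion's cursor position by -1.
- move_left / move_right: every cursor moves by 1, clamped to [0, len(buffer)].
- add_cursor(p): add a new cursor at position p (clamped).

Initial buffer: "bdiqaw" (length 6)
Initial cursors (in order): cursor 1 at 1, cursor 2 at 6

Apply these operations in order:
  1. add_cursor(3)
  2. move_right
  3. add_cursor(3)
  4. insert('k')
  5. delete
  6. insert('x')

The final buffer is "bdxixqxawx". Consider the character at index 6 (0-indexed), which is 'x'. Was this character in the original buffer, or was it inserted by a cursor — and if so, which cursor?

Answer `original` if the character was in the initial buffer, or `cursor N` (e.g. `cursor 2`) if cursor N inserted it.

After op 1 (add_cursor(3)): buffer="bdiqaw" (len 6), cursors c1@1 c3@3 c2@6, authorship ......
After op 2 (move_right): buffer="bdiqaw" (len 6), cursors c1@2 c3@4 c2@6, authorship ......
After op 3 (add_cursor(3)): buffer="bdiqaw" (len 6), cursors c1@2 c4@3 c3@4 c2@6, authorship ......
After op 4 (insert('k')): buffer="bdkikqkawk" (len 10), cursors c1@3 c4@5 c3@7 c2@10, authorship ..1.4.3..2
After op 5 (delete): buffer="bdiqaw" (len 6), cursors c1@2 c4@3 c3@4 c2@6, authorship ......
After op 6 (insert('x')): buffer="bdxixqxawx" (len 10), cursors c1@3 c4@5 c3@7 c2@10, authorship ..1.4.3..2
Authorship (.=original, N=cursor N): . . 1 . 4 . 3 . . 2
Index 6: author = 3

Answer: cursor 3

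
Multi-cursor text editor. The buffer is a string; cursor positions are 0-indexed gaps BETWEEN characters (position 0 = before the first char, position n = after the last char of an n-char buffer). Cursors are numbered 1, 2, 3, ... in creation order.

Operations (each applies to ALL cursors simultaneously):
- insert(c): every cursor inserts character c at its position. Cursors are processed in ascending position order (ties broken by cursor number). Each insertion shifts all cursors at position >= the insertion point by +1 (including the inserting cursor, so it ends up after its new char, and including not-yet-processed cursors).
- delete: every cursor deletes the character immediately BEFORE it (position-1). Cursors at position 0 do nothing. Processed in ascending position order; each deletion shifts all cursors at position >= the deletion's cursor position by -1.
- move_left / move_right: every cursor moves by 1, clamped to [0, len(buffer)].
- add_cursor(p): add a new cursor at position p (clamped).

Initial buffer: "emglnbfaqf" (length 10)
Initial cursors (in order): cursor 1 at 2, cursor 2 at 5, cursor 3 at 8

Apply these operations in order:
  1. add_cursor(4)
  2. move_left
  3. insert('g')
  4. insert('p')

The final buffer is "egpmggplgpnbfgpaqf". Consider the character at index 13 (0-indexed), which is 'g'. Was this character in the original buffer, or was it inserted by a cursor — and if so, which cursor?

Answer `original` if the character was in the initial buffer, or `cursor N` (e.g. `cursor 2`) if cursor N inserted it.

After op 1 (add_cursor(4)): buffer="emglnbfaqf" (len 10), cursors c1@2 c4@4 c2@5 c3@8, authorship ..........
After op 2 (move_left): buffer="emglnbfaqf" (len 10), cursors c1@1 c4@3 c2@4 c3@7, authorship ..........
After op 3 (insert('g')): buffer="egmgglgnbfgaqf" (len 14), cursors c1@2 c4@5 c2@7 c3@11, authorship .1..4.2...3...
After op 4 (insert('p')): buffer="egpmggplgpnbfgpaqf" (len 18), cursors c1@3 c4@7 c2@10 c3@15, authorship .11..44.22...33...
Authorship (.=original, N=cursor N): . 1 1 . . 4 4 . 2 2 . . . 3 3 . . .
Index 13: author = 3

Answer: cursor 3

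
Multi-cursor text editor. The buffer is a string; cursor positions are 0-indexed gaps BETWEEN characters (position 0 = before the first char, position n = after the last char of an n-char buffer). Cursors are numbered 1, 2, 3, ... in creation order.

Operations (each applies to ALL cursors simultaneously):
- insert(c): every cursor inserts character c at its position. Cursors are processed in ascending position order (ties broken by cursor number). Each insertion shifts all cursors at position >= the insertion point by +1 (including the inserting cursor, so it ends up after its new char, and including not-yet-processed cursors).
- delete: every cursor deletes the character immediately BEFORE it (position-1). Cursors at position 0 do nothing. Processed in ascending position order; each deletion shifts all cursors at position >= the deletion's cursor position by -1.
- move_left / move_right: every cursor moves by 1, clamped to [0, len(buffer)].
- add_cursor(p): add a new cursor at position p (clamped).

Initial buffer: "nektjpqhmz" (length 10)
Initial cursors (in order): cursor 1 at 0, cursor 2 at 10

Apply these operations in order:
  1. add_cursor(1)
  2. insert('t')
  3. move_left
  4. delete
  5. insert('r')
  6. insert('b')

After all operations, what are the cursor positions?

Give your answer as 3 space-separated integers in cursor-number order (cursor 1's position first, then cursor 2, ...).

After op 1 (add_cursor(1)): buffer="nektjpqhmz" (len 10), cursors c1@0 c3@1 c2@10, authorship ..........
After op 2 (insert('t')): buffer="tntektjpqhmzt" (len 13), cursors c1@1 c3@3 c2@13, authorship 1.3.........2
After op 3 (move_left): buffer="tntektjpqhmzt" (len 13), cursors c1@0 c3@2 c2@12, authorship 1.3.........2
After op 4 (delete): buffer="ttektjpqhmt" (len 11), cursors c1@0 c3@1 c2@10, authorship 13........2
After op 5 (insert('r')): buffer="rtrtektjpqhmrt" (len 14), cursors c1@1 c3@3 c2@13, authorship 1133........22
After op 6 (insert('b')): buffer="rbtrbtektjpqhmrbt" (len 17), cursors c1@2 c3@5 c2@16, authorship 111333........222

Answer: 2 16 5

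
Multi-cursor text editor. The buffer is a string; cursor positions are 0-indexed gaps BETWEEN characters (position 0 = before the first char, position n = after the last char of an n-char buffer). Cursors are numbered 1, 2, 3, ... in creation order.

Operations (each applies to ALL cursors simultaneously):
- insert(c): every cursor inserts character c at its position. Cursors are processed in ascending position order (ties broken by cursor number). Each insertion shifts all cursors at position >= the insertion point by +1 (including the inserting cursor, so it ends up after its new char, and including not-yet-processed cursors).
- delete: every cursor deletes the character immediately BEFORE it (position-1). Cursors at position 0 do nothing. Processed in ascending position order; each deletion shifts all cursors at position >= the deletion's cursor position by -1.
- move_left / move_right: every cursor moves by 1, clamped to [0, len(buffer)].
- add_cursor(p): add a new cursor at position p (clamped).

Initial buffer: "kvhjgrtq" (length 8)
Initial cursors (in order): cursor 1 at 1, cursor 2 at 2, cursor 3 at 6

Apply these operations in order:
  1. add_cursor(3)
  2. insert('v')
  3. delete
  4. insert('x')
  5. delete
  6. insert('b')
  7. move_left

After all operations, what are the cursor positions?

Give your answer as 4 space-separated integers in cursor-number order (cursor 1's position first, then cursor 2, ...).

Answer: 1 3 9 5

Derivation:
After op 1 (add_cursor(3)): buffer="kvhjgrtq" (len 8), cursors c1@1 c2@2 c4@3 c3@6, authorship ........
After op 2 (insert('v')): buffer="kvvvhvjgrvtq" (len 12), cursors c1@2 c2@4 c4@6 c3@10, authorship .1.2.4...3..
After op 3 (delete): buffer="kvhjgrtq" (len 8), cursors c1@1 c2@2 c4@3 c3@6, authorship ........
After op 4 (insert('x')): buffer="kxvxhxjgrxtq" (len 12), cursors c1@2 c2@4 c4@6 c3@10, authorship .1.2.4...3..
After op 5 (delete): buffer="kvhjgrtq" (len 8), cursors c1@1 c2@2 c4@3 c3@6, authorship ........
After op 6 (insert('b')): buffer="kbvbhbjgrbtq" (len 12), cursors c1@2 c2@4 c4@6 c3@10, authorship .1.2.4...3..
After op 7 (move_left): buffer="kbvbhbjgrbtq" (len 12), cursors c1@1 c2@3 c4@5 c3@9, authorship .1.2.4...3..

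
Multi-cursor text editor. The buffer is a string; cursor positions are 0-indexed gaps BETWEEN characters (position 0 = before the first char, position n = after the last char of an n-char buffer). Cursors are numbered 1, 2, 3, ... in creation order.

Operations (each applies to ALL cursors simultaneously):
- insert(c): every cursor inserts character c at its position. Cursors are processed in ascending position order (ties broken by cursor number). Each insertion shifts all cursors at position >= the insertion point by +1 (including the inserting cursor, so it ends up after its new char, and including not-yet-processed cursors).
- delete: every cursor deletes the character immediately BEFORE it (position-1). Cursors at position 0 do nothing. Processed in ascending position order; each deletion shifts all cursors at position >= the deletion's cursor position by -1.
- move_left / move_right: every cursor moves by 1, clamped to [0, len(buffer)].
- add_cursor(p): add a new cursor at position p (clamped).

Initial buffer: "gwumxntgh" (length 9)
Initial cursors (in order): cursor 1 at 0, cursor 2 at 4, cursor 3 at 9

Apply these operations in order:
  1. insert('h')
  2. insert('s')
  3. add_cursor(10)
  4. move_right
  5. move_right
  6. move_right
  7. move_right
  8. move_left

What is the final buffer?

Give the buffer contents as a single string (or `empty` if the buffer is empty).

After op 1 (insert('h')): buffer="hgwumhxntghh" (len 12), cursors c1@1 c2@6 c3@12, authorship 1....2.....3
After op 2 (insert('s')): buffer="hsgwumhsxntghhs" (len 15), cursors c1@2 c2@8 c3@15, authorship 11....22.....33
After op 3 (add_cursor(10)): buffer="hsgwumhsxntghhs" (len 15), cursors c1@2 c2@8 c4@10 c3@15, authorship 11....22.....33
After op 4 (move_right): buffer="hsgwumhsxntghhs" (len 15), cursors c1@3 c2@9 c4@11 c3@15, authorship 11....22.....33
After op 5 (move_right): buffer="hsgwumhsxntghhs" (len 15), cursors c1@4 c2@10 c4@12 c3@15, authorship 11....22.....33
After op 6 (move_right): buffer="hsgwumhsxntghhs" (len 15), cursors c1@5 c2@11 c4@13 c3@15, authorship 11....22.....33
After op 7 (move_right): buffer="hsgwumhsxntghhs" (len 15), cursors c1@6 c2@12 c4@14 c3@15, authorship 11....22.....33
After op 8 (move_left): buffer="hsgwumhsxntghhs" (len 15), cursors c1@5 c2@11 c4@13 c3@14, authorship 11....22.....33

Answer: hsgwumhsxntghhs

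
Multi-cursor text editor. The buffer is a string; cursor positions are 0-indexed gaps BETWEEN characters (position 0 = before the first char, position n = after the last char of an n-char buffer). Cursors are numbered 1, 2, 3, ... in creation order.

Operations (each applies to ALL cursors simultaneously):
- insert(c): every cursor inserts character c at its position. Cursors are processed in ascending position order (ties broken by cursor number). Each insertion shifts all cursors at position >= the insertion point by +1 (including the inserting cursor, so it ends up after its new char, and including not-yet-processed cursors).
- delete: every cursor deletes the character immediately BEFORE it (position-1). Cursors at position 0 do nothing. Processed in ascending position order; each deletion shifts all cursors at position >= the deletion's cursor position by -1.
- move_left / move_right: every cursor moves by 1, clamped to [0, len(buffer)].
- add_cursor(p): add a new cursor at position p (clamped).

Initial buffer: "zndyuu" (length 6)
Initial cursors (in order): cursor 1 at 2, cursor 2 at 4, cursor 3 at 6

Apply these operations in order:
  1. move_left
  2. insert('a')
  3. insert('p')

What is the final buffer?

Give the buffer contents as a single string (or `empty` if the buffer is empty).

After op 1 (move_left): buffer="zndyuu" (len 6), cursors c1@1 c2@3 c3@5, authorship ......
After op 2 (insert('a')): buffer="zandayuau" (len 9), cursors c1@2 c2@5 c3@8, authorship .1..2..3.
After op 3 (insert('p')): buffer="zapndapyuapu" (len 12), cursors c1@3 c2@7 c3@11, authorship .11..22..33.

Answer: zapndapyuapu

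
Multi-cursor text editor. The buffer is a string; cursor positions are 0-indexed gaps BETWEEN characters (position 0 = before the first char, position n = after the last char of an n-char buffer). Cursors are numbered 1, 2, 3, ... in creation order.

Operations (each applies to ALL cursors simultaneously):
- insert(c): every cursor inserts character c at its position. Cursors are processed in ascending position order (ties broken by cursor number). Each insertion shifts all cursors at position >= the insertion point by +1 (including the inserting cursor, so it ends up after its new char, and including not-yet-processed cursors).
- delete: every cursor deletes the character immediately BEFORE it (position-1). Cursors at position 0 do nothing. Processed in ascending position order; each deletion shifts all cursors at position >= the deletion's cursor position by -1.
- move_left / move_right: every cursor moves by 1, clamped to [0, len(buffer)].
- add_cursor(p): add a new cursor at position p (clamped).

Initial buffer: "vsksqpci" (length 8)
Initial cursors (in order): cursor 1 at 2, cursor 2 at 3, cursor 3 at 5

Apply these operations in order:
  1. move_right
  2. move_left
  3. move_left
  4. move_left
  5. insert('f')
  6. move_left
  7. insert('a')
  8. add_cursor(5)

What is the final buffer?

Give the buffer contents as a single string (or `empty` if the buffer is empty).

After op 1 (move_right): buffer="vsksqpci" (len 8), cursors c1@3 c2@4 c3@6, authorship ........
After op 2 (move_left): buffer="vsksqpci" (len 8), cursors c1@2 c2@3 c3@5, authorship ........
After op 3 (move_left): buffer="vsksqpci" (len 8), cursors c1@1 c2@2 c3@4, authorship ........
After op 4 (move_left): buffer="vsksqpci" (len 8), cursors c1@0 c2@1 c3@3, authorship ........
After op 5 (insert('f')): buffer="fvfskfsqpci" (len 11), cursors c1@1 c2@3 c3@6, authorship 1.2..3.....
After op 6 (move_left): buffer="fvfskfsqpci" (len 11), cursors c1@0 c2@2 c3@5, authorship 1.2..3.....
After op 7 (insert('a')): buffer="afvafskafsqpci" (len 14), cursors c1@1 c2@4 c3@8, authorship 11.22..33.....
After op 8 (add_cursor(5)): buffer="afvafskafsqpci" (len 14), cursors c1@1 c2@4 c4@5 c3@8, authorship 11.22..33.....

Answer: afvafskafsqpci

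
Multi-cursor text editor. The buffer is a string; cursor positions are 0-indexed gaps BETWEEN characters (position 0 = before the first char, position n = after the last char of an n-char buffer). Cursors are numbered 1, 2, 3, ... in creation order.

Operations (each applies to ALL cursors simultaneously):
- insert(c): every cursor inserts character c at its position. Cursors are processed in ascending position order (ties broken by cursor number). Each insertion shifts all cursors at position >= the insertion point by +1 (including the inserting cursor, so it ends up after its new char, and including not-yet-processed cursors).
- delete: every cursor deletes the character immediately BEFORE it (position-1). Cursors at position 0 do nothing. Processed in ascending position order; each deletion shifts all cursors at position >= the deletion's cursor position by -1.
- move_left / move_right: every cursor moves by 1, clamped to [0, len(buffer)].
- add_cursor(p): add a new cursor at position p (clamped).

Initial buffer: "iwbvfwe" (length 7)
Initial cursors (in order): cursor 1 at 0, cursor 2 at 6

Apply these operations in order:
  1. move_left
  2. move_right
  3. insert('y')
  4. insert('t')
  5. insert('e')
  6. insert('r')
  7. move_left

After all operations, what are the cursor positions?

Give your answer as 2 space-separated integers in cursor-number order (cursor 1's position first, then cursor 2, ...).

After op 1 (move_left): buffer="iwbvfwe" (len 7), cursors c1@0 c2@5, authorship .......
After op 2 (move_right): buffer="iwbvfwe" (len 7), cursors c1@1 c2@6, authorship .......
After op 3 (insert('y')): buffer="iywbvfwye" (len 9), cursors c1@2 c2@8, authorship .1.....2.
After op 4 (insert('t')): buffer="iytwbvfwyte" (len 11), cursors c1@3 c2@10, authorship .11.....22.
After op 5 (insert('e')): buffer="iytewbvfwytee" (len 13), cursors c1@4 c2@12, authorship .111.....222.
After op 6 (insert('r')): buffer="iyterwbvfwytere" (len 15), cursors c1@5 c2@14, authorship .1111.....2222.
After op 7 (move_left): buffer="iyterwbvfwytere" (len 15), cursors c1@4 c2@13, authorship .1111.....2222.

Answer: 4 13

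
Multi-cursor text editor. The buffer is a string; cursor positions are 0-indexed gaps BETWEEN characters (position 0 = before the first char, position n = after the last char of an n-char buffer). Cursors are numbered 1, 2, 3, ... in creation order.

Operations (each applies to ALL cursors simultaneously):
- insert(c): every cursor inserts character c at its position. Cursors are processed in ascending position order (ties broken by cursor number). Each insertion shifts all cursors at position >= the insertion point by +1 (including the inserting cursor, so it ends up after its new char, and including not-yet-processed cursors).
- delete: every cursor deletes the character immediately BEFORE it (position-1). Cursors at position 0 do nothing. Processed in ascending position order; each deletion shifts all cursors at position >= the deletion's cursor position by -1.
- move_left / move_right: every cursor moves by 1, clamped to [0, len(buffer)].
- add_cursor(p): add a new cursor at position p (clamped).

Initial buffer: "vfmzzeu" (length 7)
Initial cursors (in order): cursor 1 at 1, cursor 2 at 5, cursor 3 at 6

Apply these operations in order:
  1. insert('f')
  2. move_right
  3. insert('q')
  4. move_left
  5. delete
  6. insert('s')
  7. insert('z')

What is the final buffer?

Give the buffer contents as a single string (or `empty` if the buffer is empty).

After op 1 (insert('f')): buffer="vffmzzfefu" (len 10), cursors c1@2 c2@7 c3@9, authorship .1....2.3.
After op 2 (move_right): buffer="vffmzzfefu" (len 10), cursors c1@3 c2@8 c3@10, authorship .1....2.3.
After op 3 (insert('q')): buffer="vffqmzzfeqfuq" (len 13), cursors c1@4 c2@10 c3@13, authorship .1.1...2.23.3
After op 4 (move_left): buffer="vffqmzzfeqfuq" (len 13), cursors c1@3 c2@9 c3@12, authorship .1.1...2.23.3
After op 5 (delete): buffer="vfqmzzfqfq" (len 10), cursors c1@2 c2@7 c3@9, authorship .11...2233
After op 6 (insert('s')): buffer="vfsqmzzfsqfsq" (len 13), cursors c1@3 c2@9 c3@12, authorship .111...222333
After op 7 (insert('z')): buffer="vfszqmzzfszqfszq" (len 16), cursors c1@4 c2@11 c3@15, authorship .1111...22223333

Answer: vfszqmzzfszqfszq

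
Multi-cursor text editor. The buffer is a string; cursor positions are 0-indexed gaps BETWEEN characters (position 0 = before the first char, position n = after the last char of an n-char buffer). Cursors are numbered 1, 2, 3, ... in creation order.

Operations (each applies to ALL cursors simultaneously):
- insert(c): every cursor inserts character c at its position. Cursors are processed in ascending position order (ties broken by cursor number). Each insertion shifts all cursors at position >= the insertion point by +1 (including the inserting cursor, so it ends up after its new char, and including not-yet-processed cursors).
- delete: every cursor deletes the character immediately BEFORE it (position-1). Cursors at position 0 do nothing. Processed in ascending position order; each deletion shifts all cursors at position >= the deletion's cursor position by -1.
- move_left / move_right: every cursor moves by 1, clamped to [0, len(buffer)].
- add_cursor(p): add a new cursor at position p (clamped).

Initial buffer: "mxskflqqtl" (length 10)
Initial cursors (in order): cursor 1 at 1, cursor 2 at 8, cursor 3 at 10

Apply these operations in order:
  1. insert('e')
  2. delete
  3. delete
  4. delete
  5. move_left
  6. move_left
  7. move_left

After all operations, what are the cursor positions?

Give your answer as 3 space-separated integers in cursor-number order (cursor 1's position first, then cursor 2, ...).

After op 1 (insert('e')): buffer="mexskflqqetle" (len 13), cursors c1@2 c2@10 c3@13, authorship .1.......2..3
After op 2 (delete): buffer="mxskflqqtl" (len 10), cursors c1@1 c2@8 c3@10, authorship ..........
After op 3 (delete): buffer="xskflqt" (len 7), cursors c1@0 c2@6 c3@7, authorship .......
After op 4 (delete): buffer="xskfl" (len 5), cursors c1@0 c2@5 c3@5, authorship .....
After op 5 (move_left): buffer="xskfl" (len 5), cursors c1@0 c2@4 c3@4, authorship .....
After op 6 (move_left): buffer="xskfl" (len 5), cursors c1@0 c2@3 c3@3, authorship .....
After op 7 (move_left): buffer="xskfl" (len 5), cursors c1@0 c2@2 c3@2, authorship .....

Answer: 0 2 2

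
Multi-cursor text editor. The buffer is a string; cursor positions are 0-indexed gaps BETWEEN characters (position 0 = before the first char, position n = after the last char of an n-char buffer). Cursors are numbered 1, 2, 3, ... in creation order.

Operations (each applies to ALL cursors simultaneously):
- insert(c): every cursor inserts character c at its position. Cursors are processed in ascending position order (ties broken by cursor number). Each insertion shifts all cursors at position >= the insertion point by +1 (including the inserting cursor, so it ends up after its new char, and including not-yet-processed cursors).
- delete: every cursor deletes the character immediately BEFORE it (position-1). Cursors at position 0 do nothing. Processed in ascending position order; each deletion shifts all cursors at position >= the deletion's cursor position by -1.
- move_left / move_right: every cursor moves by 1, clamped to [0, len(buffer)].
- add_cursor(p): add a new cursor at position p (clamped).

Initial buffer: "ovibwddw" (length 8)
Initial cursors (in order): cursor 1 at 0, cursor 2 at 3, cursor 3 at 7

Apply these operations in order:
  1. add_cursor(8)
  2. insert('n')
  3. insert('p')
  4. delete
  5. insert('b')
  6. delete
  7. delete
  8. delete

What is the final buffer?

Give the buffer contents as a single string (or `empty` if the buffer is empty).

Answer: ovbwd

Derivation:
After op 1 (add_cursor(8)): buffer="ovibwddw" (len 8), cursors c1@0 c2@3 c3@7 c4@8, authorship ........
After op 2 (insert('n')): buffer="novinbwddnwn" (len 12), cursors c1@1 c2@5 c3@10 c4@12, authorship 1...2....3.4
After op 3 (insert('p')): buffer="npovinpbwddnpwnp" (len 16), cursors c1@2 c2@7 c3@13 c4@16, authorship 11...22....33.44
After op 4 (delete): buffer="novinbwddnwn" (len 12), cursors c1@1 c2@5 c3@10 c4@12, authorship 1...2....3.4
After op 5 (insert('b')): buffer="nbovinbbwddnbwnb" (len 16), cursors c1@2 c2@7 c3@13 c4@16, authorship 11...22....33.44
After op 6 (delete): buffer="novinbwddnwn" (len 12), cursors c1@1 c2@5 c3@10 c4@12, authorship 1...2....3.4
After op 7 (delete): buffer="ovibwddw" (len 8), cursors c1@0 c2@3 c3@7 c4@8, authorship ........
After op 8 (delete): buffer="ovbwd" (len 5), cursors c1@0 c2@2 c3@5 c4@5, authorship .....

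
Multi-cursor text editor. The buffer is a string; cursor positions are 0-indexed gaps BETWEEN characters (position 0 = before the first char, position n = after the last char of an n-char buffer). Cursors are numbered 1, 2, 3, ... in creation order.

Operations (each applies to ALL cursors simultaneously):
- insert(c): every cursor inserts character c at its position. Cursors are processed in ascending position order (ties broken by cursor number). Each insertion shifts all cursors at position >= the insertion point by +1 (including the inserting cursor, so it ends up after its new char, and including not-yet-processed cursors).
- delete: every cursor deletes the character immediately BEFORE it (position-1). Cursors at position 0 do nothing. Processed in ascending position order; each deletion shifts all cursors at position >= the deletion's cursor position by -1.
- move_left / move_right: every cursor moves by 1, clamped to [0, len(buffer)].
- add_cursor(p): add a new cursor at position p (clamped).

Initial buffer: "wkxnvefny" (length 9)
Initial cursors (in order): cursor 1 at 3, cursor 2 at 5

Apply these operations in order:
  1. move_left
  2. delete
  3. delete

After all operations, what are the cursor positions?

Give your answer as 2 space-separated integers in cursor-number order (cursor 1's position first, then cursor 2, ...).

After op 1 (move_left): buffer="wkxnvefny" (len 9), cursors c1@2 c2@4, authorship .........
After op 2 (delete): buffer="wxvefny" (len 7), cursors c1@1 c2@2, authorship .......
After op 3 (delete): buffer="vefny" (len 5), cursors c1@0 c2@0, authorship .....

Answer: 0 0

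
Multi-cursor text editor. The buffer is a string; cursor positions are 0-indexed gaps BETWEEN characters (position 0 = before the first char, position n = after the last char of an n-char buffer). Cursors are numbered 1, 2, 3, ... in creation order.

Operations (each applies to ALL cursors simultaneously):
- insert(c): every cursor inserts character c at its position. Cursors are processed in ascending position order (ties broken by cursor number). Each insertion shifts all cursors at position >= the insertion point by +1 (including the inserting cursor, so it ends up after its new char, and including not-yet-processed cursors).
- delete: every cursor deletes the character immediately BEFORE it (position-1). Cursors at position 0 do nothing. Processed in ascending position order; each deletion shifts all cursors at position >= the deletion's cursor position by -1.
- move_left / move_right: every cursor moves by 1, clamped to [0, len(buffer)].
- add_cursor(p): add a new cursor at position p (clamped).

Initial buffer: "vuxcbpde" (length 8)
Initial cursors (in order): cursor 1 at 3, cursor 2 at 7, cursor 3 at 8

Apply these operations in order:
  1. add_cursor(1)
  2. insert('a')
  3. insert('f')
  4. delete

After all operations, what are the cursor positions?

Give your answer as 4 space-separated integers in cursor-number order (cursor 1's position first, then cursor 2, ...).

Answer: 5 10 12 2

Derivation:
After op 1 (add_cursor(1)): buffer="vuxcbpde" (len 8), cursors c4@1 c1@3 c2@7 c3@8, authorship ........
After op 2 (insert('a')): buffer="vauxacbpdaea" (len 12), cursors c4@2 c1@5 c2@10 c3@12, authorship .4..1....2.3
After op 3 (insert('f')): buffer="vafuxafcbpdafeaf" (len 16), cursors c4@3 c1@7 c2@13 c3@16, authorship .44..11....22.33
After op 4 (delete): buffer="vauxacbpdaea" (len 12), cursors c4@2 c1@5 c2@10 c3@12, authorship .4..1....2.3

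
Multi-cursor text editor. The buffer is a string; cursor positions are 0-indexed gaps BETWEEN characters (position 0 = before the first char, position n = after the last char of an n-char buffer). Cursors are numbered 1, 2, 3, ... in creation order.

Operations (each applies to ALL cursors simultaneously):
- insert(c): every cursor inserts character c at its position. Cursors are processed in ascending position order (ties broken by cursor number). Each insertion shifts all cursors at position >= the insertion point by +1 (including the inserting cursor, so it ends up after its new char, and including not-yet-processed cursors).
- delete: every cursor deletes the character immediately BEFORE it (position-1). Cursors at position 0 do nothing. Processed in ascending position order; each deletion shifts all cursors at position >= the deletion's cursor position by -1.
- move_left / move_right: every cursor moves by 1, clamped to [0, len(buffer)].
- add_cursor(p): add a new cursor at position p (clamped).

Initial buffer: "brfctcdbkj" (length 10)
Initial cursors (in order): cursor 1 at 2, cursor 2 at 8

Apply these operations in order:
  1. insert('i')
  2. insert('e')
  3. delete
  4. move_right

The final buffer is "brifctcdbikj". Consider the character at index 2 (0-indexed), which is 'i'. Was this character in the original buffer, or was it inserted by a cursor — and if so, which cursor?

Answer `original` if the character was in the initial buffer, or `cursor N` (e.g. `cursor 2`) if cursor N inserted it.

After op 1 (insert('i')): buffer="brifctcdbikj" (len 12), cursors c1@3 c2@10, authorship ..1......2..
After op 2 (insert('e')): buffer="briefctcdbiekj" (len 14), cursors c1@4 c2@12, authorship ..11......22..
After op 3 (delete): buffer="brifctcdbikj" (len 12), cursors c1@3 c2@10, authorship ..1......2..
After op 4 (move_right): buffer="brifctcdbikj" (len 12), cursors c1@4 c2@11, authorship ..1......2..
Authorship (.=original, N=cursor N): . . 1 . . . . . . 2 . .
Index 2: author = 1

Answer: cursor 1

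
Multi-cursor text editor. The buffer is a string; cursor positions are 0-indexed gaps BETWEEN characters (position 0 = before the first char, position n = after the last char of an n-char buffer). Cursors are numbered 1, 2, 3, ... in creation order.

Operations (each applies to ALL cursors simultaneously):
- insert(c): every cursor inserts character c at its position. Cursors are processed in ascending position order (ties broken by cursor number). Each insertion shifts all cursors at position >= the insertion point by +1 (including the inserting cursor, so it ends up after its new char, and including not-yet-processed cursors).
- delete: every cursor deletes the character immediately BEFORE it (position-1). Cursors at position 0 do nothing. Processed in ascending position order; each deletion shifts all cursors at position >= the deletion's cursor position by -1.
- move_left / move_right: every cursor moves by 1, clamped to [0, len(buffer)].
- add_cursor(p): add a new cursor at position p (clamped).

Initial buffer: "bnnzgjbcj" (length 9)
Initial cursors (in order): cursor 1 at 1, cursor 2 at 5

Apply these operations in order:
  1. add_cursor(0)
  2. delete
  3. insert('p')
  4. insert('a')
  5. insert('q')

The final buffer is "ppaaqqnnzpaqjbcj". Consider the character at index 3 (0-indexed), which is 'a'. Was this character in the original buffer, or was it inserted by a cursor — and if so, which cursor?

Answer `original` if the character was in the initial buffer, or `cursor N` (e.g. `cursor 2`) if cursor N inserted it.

Answer: cursor 3

Derivation:
After op 1 (add_cursor(0)): buffer="bnnzgjbcj" (len 9), cursors c3@0 c1@1 c2@5, authorship .........
After op 2 (delete): buffer="nnzjbcj" (len 7), cursors c1@0 c3@0 c2@3, authorship .......
After op 3 (insert('p')): buffer="ppnnzpjbcj" (len 10), cursors c1@2 c3@2 c2@6, authorship 13...2....
After op 4 (insert('a')): buffer="ppaannzpajbcj" (len 13), cursors c1@4 c3@4 c2@9, authorship 1313...22....
After op 5 (insert('q')): buffer="ppaaqqnnzpaqjbcj" (len 16), cursors c1@6 c3@6 c2@12, authorship 131313...222....
Authorship (.=original, N=cursor N): 1 3 1 3 1 3 . . . 2 2 2 . . . .
Index 3: author = 3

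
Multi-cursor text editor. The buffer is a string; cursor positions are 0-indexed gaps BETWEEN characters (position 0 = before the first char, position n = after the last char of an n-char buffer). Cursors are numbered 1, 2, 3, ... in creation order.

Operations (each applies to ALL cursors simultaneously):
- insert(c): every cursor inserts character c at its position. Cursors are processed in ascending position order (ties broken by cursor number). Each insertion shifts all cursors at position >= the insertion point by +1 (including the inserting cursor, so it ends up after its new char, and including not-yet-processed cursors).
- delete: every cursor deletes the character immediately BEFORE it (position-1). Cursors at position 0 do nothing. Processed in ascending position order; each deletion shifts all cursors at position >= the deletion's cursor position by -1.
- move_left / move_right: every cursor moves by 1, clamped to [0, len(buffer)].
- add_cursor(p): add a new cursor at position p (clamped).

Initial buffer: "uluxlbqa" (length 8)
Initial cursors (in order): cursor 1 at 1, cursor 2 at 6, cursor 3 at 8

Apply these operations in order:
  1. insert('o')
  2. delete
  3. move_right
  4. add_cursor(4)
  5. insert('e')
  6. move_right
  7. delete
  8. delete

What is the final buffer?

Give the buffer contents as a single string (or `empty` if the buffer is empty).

Answer: ulxb

Derivation:
After op 1 (insert('o')): buffer="uoluxlboqao" (len 11), cursors c1@2 c2@8 c3@11, authorship .1.....2..3
After op 2 (delete): buffer="uluxlbqa" (len 8), cursors c1@1 c2@6 c3@8, authorship ........
After op 3 (move_right): buffer="uluxlbqa" (len 8), cursors c1@2 c2@7 c3@8, authorship ........
After op 4 (add_cursor(4)): buffer="uluxlbqa" (len 8), cursors c1@2 c4@4 c2@7 c3@8, authorship ........
After op 5 (insert('e')): buffer="uleuxelbqeae" (len 12), cursors c1@3 c4@6 c2@10 c3@12, authorship ..1..4...2.3
After op 6 (move_right): buffer="uleuxelbqeae" (len 12), cursors c1@4 c4@7 c2@11 c3@12, authorship ..1..4...2.3
After op 7 (delete): buffer="ulexebqe" (len 8), cursors c1@3 c4@5 c2@8 c3@8, authorship ..1.4..2
After op 8 (delete): buffer="ulxb" (len 4), cursors c1@2 c4@3 c2@4 c3@4, authorship ....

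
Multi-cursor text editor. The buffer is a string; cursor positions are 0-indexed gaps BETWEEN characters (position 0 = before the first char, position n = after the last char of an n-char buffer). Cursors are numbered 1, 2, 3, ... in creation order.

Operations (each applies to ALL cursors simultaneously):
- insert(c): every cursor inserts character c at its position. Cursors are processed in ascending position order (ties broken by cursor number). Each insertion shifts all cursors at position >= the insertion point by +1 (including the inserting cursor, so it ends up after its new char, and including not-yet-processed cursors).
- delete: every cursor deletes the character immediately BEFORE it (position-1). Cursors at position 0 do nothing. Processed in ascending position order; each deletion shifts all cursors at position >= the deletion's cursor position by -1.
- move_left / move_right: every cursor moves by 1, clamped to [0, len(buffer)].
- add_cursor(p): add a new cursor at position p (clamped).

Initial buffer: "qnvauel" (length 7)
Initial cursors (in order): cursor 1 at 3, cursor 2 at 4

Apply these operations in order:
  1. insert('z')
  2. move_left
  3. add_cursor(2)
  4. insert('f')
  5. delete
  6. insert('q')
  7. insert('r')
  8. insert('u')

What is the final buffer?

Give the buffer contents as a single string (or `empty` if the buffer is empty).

After op 1 (insert('z')): buffer="qnvzazuel" (len 9), cursors c1@4 c2@6, authorship ...1.2...
After op 2 (move_left): buffer="qnvzazuel" (len 9), cursors c1@3 c2@5, authorship ...1.2...
After op 3 (add_cursor(2)): buffer="qnvzazuel" (len 9), cursors c3@2 c1@3 c2@5, authorship ...1.2...
After op 4 (insert('f')): buffer="qnfvfzafzuel" (len 12), cursors c3@3 c1@5 c2@8, authorship ..3.11.22...
After op 5 (delete): buffer="qnvzazuel" (len 9), cursors c3@2 c1@3 c2@5, authorship ...1.2...
After op 6 (insert('q')): buffer="qnqvqzaqzuel" (len 12), cursors c3@3 c1@5 c2@8, authorship ..3.11.22...
After op 7 (insert('r')): buffer="qnqrvqrzaqrzuel" (len 15), cursors c3@4 c1@7 c2@11, authorship ..33.111.222...
After op 8 (insert('u')): buffer="qnqruvqruzaqruzuel" (len 18), cursors c3@5 c1@9 c2@14, authorship ..333.1111.2222...

Answer: qnqruvqruzaqruzuel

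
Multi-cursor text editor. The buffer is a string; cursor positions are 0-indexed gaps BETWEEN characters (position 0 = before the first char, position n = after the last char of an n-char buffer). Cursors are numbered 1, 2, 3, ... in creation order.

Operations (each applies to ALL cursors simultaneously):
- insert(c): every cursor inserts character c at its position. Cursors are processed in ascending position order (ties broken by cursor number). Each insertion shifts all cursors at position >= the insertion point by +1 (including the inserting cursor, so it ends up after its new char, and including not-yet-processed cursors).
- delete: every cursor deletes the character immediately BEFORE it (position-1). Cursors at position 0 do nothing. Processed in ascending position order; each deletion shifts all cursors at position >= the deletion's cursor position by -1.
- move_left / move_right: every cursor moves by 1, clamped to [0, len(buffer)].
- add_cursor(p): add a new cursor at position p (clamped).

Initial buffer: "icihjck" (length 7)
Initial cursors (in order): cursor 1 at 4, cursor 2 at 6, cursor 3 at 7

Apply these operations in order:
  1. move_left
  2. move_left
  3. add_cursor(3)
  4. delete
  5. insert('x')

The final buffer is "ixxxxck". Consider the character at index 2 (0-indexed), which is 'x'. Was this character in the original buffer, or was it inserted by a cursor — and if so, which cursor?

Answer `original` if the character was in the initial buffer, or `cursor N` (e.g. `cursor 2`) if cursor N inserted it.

After op 1 (move_left): buffer="icihjck" (len 7), cursors c1@3 c2@5 c3@6, authorship .......
After op 2 (move_left): buffer="icihjck" (len 7), cursors c1@2 c2@4 c3@5, authorship .......
After op 3 (add_cursor(3)): buffer="icihjck" (len 7), cursors c1@2 c4@3 c2@4 c3@5, authorship .......
After op 4 (delete): buffer="ick" (len 3), cursors c1@1 c2@1 c3@1 c4@1, authorship ...
After op 5 (insert('x')): buffer="ixxxxck" (len 7), cursors c1@5 c2@5 c3@5 c4@5, authorship .1234..
Authorship (.=original, N=cursor N): . 1 2 3 4 . .
Index 2: author = 2

Answer: cursor 2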